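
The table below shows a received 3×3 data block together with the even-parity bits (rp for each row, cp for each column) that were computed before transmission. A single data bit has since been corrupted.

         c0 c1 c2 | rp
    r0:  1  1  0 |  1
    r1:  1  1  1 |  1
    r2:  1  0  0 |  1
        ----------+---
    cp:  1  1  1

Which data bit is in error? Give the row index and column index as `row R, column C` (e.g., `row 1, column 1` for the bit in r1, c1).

row 0, column 1

Recompute each row's even parity and compare to rp:
  r0: data parity 0, sent rp 1 → mismatch
  r1: data parity 1, sent rp 1 → ok
  r2: data parity 1, sent rp 1 → ok
Recompute each column's even parity and compare to cp:
  c0: data parity 1, sent cp 1 → ok
  c1: data parity 0, sent cp 1 → mismatch
  c2: data parity 1, sent cp 1 → ok
Exactly one row (r0) and one column (c1) fail → the flipped bit is at their intersection.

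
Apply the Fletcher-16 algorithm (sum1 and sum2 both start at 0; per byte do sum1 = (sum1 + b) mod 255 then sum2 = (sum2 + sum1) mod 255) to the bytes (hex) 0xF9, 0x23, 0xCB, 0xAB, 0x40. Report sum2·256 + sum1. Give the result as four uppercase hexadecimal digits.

69D4

Running sums (mod 255):
  after byte 0 (0xF9): sum1=249, sum2=249
  after byte 1 (0x23): sum1=29, sum2=23
  after byte 2 (0xCB): sum1=232, sum2=0
  after byte 3 (0xAB): sum1=148, sum2=148
  after byte 4 (0x40): sum1=212, sum2=105
Checksum = sum2·256 + sum1 = 105·256 + 212 = 27092 = 0x69D4.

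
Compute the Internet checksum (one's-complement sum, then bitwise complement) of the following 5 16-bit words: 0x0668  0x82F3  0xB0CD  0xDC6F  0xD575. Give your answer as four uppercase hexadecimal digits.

13F1

One's-complement addition (fold any carry out of bit 15 back into bit 0):
  0x0668 + 0x82F3 = 0x0895B
  0x895B + 0xB0CD = 0x13A28 → wrap carry → 0x3A29
  0x3A29 + 0xDC6F = 0x11698 → wrap carry → 0x1699
  0x1699 + 0xD575 = 0x0EC0E
One's-complement sum = 0xEC0E.
Checksum = ~0xEC0E & 0xFFFF = 0x13F1.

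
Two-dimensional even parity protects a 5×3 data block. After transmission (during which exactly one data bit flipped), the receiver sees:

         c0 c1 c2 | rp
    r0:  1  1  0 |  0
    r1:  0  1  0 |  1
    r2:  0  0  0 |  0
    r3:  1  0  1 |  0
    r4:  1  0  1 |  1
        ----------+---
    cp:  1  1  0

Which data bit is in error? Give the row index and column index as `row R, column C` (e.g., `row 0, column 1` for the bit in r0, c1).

row 4, column 1

Recompute each row's even parity and compare to rp:
  r0: data parity 0, sent rp 0 → ok
  r1: data parity 1, sent rp 1 → ok
  r2: data parity 0, sent rp 0 → ok
  r3: data parity 0, sent rp 0 → ok
  r4: data parity 0, sent rp 1 → mismatch
Recompute each column's even parity and compare to cp:
  c0: data parity 1, sent cp 1 → ok
  c1: data parity 0, sent cp 1 → mismatch
  c2: data parity 0, sent cp 0 → ok
Exactly one row (r4) and one column (c1) fail → the flipped bit is at their intersection.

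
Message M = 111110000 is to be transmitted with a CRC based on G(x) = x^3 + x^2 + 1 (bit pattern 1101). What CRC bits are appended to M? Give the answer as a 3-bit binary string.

101

Append 3 zeros: 111110000000. Divide by 1101 (XOR where the leading bit is 1):
  pos 0: 1111 XOR 1101 = 0010
  pos 2: 1010 XOR 1101 = 0111
  pos 3: 1110 XOR 1101 = 0011
  pos 5: 1100 XOR 1101 = 0001
  pos 8: 1000 XOR 1101 = 0101
Remainder (last 3 bits) = 101. This is the CRC / FCS.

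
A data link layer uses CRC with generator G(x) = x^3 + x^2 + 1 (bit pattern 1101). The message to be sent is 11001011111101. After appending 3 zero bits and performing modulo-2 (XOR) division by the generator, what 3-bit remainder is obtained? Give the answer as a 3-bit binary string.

Append 3 zeros: 11001011111101000. Divide by 1101 (XOR where the leading bit is 1):
  pos 0: 1100 XOR 1101 = 0001
  pos 3: 1101 XOR 1101 = 0000
  pos 7: 1111 XOR 1101 = 0010
  pos 9: 1010 XOR 1101 = 0111
  pos 10: 1111 XOR 1101 = 0010
  pos 12: 1000 XOR 1101 = 0101
  pos 13: 1010 XOR 1101 = 0111
Remainder (last 3 bits) = 111. This is the CRC / FCS.

111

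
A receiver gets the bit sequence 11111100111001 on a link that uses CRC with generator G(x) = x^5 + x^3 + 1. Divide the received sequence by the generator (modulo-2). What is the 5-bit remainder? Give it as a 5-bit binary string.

00000

Modulo-2 division of 11111100111001 by 101001:
  pos 0: 111111 XOR 101001 = 010110
  pos 1: 101100 XOR 101001 = 000101
  pos 4: 101011 XOR 101001 = 000010
  pos 8: 101001 XOR 101001 = 000000
Remainder = 00000 (zero — the frame passes the CRC check).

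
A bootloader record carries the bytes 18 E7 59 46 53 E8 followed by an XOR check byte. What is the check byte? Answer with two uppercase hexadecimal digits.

XOR the bytes together:
  start with 0x18
  0x18 ⊕ 0xE7 = 0xFF
  0xFF ⊕ 0x59 = 0xA6
  0xA6 ⊕ 0x46 = 0xE0
  0xE0 ⊕ 0x53 = 0xB3
  0xB3 ⊕ 0xE8 = 0x5B

5B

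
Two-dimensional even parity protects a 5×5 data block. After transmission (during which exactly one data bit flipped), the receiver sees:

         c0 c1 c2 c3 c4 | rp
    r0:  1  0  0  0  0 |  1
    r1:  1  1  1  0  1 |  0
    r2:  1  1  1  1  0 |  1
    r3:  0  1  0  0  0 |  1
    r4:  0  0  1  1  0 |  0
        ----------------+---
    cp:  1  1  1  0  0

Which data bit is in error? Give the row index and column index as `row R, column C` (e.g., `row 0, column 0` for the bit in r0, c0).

Recompute each row's even parity and compare to rp:
  r0: data parity 1, sent rp 1 → ok
  r1: data parity 0, sent rp 0 → ok
  r2: data parity 0, sent rp 1 → mismatch
  r3: data parity 1, sent rp 1 → ok
  r4: data parity 0, sent rp 0 → ok
Recompute each column's even parity and compare to cp:
  c0: data parity 1, sent cp 1 → ok
  c1: data parity 1, sent cp 1 → ok
  c2: data parity 1, sent cp 1 → ok
  c3: data parity 0, sent cp 0 → ok
  c4: data parity 1, sent cp 0 → mismatch
Exactly one row (r2) and one column (c4) fail → the flipped bit is at their intersection.

row 2, column 4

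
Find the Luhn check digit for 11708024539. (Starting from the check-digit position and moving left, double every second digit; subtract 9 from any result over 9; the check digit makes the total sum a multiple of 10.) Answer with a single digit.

Partial digits right→left: 9 3 5 4 2 0 8 0 7 1 1
Double every second digit counting from the check-digit position (so the 1st, 3rd, 5th, ... of the partial from the right).
  doubled (with −9 where >9): 9 1 4 7 5 2 → sum 28
  kept as-is: 3 4 0 0 1 → sum 8
Total = 28 + 8 = 36.
Check digit = (10 − (36 mod 10)) mod 10 = 4.

4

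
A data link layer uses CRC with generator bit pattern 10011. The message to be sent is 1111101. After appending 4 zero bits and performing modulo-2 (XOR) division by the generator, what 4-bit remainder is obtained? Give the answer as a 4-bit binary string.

1100

Append 4 zeros: 11111010000. Divide by 10011 (XOR where the leading bit is 1):
  pos 0: 11111 XOR 10011 = 01100
  pos 1: 11000 XOR 10011 = 01011
  pos 2: 10111 XOR 10011 = 00100
  pos 4: 10000 XOR 10011 = 00011
Remainder (last 4 bits) = 1100. This is the CRC / FCS.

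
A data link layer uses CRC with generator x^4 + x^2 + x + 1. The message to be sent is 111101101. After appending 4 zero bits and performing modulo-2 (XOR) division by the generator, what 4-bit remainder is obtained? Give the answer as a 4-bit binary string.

1000

Append 4 zeros: 1111011010000. Divide by 10111 (XOR where the leading bit is 1):
  pos 0: 11110 XOR 10111 = 01001
  pos 1: 10011 XOR 10111 = 00100
  pos 3: 10010 XOR 10111 = 00101
  pos 5: 10110 XOR 10111 = 00001
Remainder (last 4 bits) = 1000. This is the CRC / FCS.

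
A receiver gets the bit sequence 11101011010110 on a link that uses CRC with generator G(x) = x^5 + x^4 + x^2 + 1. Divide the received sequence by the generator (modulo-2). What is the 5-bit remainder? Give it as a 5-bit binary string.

Modulo-2 division of 11101011010110 by 110101:
  pos 0: 111010 XOR 110101 = 001111
  pos 2: 111111 XOR 110101 = 001010
  pos 4: 101001 XOR 110101 = 011100
  pos 5: 111000 XOR 110101 = 001101
  pos 7: 110111 XOR 110101 = 000010
Remainder = 00100 (nonzero — an error is detected).

00100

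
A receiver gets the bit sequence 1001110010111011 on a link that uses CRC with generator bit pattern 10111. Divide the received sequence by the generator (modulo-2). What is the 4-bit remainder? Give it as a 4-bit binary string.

0000

Modulo-2 division of 1001110010111011 by 10111:
  pos 0: 10011 XOR 10111 = 00100
  pos 2: 10010 XOR 10111 = 00101
  pos 4: 10101 XOR 10111 = 00010
  pos 7: 10011 XOR 10111 = 00100
  pos 9: 10010 XOR 10111 = 00101
  pos 11: 10111 XOR 10111 = 00000
Remainder = 0000 (zero — the frame passes the CRC check).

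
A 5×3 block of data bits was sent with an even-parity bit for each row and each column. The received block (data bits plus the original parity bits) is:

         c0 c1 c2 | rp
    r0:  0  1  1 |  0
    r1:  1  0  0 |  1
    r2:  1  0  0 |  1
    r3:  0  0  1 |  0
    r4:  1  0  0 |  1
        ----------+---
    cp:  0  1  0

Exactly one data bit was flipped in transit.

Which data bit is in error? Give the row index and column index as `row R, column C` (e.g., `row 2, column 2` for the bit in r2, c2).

row 3, column 0

Recompute each row's even parity and compare to rp:
  r0: data parity 0, sent rp 0 → ok
  r1: data parity 1, sent rp 1 → ok
  r2: data parity 1, sent rp 1 → ok
  r3: data parity 1, sent rp 0 → mismatch
  r4: data parity 1, sent rp 1 → ok
Recompute each column's even parity and compare to cp:
  c0: data parity 1, sent cp 0 → mismatch
  c1: data parity 1, sent cp 1 → ok
  c2: data parity 0, sent cp 0 → ok
Exactly one row (r3) and one column (c0) fail → the flipped bit is at their intersection.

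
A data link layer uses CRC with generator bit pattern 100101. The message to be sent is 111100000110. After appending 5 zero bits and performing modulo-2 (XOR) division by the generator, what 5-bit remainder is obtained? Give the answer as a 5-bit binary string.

Append 5 zeros: 11110000011000000. Divide by 100101 (XOR where the leading bit is 1):
  pos 0: 111100 XOR 100101 = 011001
  pos 1: 110010 XOR 100101 = 010111
  pos 2: 101110 XOR 100101 = 001011
  pos 4: 101101 XOR 100101 = 001000
  pos 6: 100010 XOR 100101 = 000111
  pos 9: 111000 XOR 100101 = 011101
  pos 10: 111010 XOR 100101 = 011111
  pos 11: 111110 XOR 100101 = 011011
Remainder (last 5 bits) = 11011. This is the CRC / FCS.

11011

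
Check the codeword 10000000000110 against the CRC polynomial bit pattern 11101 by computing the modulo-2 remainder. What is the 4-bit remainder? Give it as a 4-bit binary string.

1000

Modulo-2 division of 10000000000110 by 11101:
  pos 0: 10000 XOR 11101 = 01101
  pos 1: 11010 XOR 11101 = 00111
  pos 3: 11100 XOR 11101 = 00001
  pos 7: 10001 XOR 11101 = 01100
  pos 8: 11001 XOR 11101 = 00100
Remainder = 1000 (nonzero — an error is detected).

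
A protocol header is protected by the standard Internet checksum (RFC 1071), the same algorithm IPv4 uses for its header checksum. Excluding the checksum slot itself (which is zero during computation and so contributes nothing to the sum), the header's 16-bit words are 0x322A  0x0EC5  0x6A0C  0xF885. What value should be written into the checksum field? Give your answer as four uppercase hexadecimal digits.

One's-complement addition (fold any carry out of bit 15 back into bit 0):
  0x322A + 0x0EC5 = 0x040EF
  0x40EF + 0x6A0C = 0x0AAFB
  0xAAFB + 0xF885 = 0x1A380 → wrap carry → 0xA381
One's-complement sum = 0xA381.
Checksum = ~0xA381 & 0xFFFF = 0x5C7E.

5C7E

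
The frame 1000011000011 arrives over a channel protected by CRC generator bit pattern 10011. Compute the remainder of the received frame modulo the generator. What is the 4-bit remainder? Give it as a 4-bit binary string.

Modulo-2 division of 1000011000011 by 10011:
  pos 0: 10000 XOR 10011 = 00011
  pos 3: 11110 XOR 10011 = 01101
  pos 4: 11010 XOR 10011 = 01001
  pos 5: 10010 XOR 10011 = 00001
Remainder = 1011 (nonzero — an error is detected).

1011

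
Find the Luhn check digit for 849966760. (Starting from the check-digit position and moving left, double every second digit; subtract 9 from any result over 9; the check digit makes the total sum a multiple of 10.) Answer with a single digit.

Partial digits right→left: 0 6 7 6 6 9 9 4 8
Double every second digit counting from the check-digit position (so the 1st, 3rd, 5th, ... of the partial from the right).
  doubled (with −9 where >9): 0 5 3 9 7 → sum 24
  kept as-is: 6 6 9 4 → sum 25
Total = 24 + 25 = 49.
Check digit = (10 − (49 mod 10)) mod 10 = 1.

1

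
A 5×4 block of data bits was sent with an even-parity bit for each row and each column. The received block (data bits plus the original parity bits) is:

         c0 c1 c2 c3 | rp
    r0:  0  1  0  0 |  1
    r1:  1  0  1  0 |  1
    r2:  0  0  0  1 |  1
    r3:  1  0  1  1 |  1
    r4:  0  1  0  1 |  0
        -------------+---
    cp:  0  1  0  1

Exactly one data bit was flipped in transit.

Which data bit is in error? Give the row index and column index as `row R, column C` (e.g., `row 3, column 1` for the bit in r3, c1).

Recompute each row's even parity and compare to rp:
  r0: data parity 1, sent rp 1 → ok
  r1: data parity 0, sent rp 1 → mismatch
  r2: data parity 1, sent rp 1 → ok
  r3: data parity 1, sent rp 1 → ok
  r4: data parity 0, sent rp 0 → ok
Recompute each column's even parity and compare to cp:
  c0: data parity 0, sent cp 0 → ok
  c1: data parity 0, sent cp 1 → mismatch
  c2: data parity 0, sent cp 0 → ok
  c3: data parity 1, sent cp 1 → ok
Exactly one row (r1) and one column (c1) fail → the flipped bit is at their intersection.

row 1, column 1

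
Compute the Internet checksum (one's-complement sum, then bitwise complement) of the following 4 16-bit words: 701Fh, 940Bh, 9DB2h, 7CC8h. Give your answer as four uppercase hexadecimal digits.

One's-complement addition (fold any carry out of bit 15 back into bit 0):
  0x701F + 0x940B = 0x1042A → wrap carry → 0x042B
  0x042B + 0x9DB2 = 0x0A1DD
  0xA1DD + 0x7CC8 = 0x11EA5 → wrap carry → 0x1EA6
One's-complement sum = 0x1EA6.
Checksum = ~0x1EA6 & 0xFFFF = 0xE159.

E159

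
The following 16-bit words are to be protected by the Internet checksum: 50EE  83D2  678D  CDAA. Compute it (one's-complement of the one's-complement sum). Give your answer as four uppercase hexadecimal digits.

F606

One's-complement addition (fold any carry out of bit 15 back into bit 0):
  0x50EE + 0x83D2 = 0x0D4C0
  0xD4C0 + 0x678D = 0x13C4D → wrap carry → 0x3C4E
  0x3C4E + 0xCDAA = 0x109F8 → wrap carry → 0x09F9
One's-complement sum = 0x09F9.
Checksum = ~0x09F9 & 0xFFFF = 0xF606.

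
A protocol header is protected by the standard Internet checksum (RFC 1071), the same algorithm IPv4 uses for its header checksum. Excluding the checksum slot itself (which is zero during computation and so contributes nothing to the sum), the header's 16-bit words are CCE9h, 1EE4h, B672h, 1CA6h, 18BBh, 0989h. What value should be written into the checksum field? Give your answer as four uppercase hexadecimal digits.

1ED5

One's-complement addition (fold any carry out of bit 15 back into bit 0):
  0xCCE9 + 0x1EE4 = 0x0EBCD
  0xEBCD + 0xB672 = 0x1A23F → wrap carry → 0xA240
  0xA240 + 0x1CA6 = 0x0BEE6
  0xBEE6 + 0x18BB = 0x0D7A1
  0xD7A1 + 0x0989 = 0x0E12A
One's-complement sum = 0xE12A.
Checksum = ~0xE12A & 0xFFFF = 0x1ED5.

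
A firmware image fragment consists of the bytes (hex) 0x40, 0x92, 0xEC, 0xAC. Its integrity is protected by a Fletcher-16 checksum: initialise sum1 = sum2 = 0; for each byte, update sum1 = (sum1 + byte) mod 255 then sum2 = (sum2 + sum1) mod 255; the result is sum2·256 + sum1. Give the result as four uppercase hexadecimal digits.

3F6C

Running sums (mod 255):
  after byte 0 (0x40): sum1=64, sum2=64
  after byte 1 (0x92): sum1=210, sum2=19
  after byte 2 (0xEC): sum1=191, sum2=210
  after byte 3 (0xAC): sum1=108, sum2=63
Checksum = sum2·256 + sum1 = 63·256 + 108 = 16236 = 0x3F6C.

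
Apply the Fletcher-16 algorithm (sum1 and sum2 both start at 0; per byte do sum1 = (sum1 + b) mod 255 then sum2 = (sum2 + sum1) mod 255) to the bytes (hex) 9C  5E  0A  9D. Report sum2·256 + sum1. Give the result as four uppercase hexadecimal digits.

Running sums (mod 255):
  after byte 0 (9C): sum1=156, sum2=156
  after byte 1 (5E): sum1=250, sum2=151
  after byte 2 (0A): sum1=5, sum2=156
  after byte 3 (9D): sum1=162, sum2=63
Checksum = sum2·256 + sum1 = 63·256 + 162 = 16290 = 0x3FA2.

3FA2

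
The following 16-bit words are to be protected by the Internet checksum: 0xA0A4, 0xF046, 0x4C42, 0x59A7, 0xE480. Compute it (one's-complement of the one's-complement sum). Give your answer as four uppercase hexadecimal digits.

E4A9

One's-complement addition (fold any carry out of bit 15 back into bit 0):
  0xA0A4 + 0xF046 = 0x190EA → wrap carry → 0x90EB
  0x90EB + 0x4C42 = 0x0DD2D
  0xDD2D + 0x59A7 = 0x136D4 → wrap carry → 0x36D5
  0x36D5 + 0xE480 = 0x11B55 → wrap carry → 0x1B56
One's-complement sum = 0x1B56.
Checksum = ~0x1B56 & 0xFFFF = 0xE4A9.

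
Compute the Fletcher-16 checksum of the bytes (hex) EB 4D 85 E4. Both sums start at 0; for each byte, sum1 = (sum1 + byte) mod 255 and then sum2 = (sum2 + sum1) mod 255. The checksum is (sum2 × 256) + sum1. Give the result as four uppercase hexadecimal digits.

Running sums (mod 255):
  after byte 0 (EB): sum1=235, sum2=235
  after byte 1 (4D): sum1=57, sum2=37
  after byte 2 (85): sum1=190, sum2=227
  after byte 3 (E4): sum1=163, sum2=135
Checksum = sum2·256 + sum1 = 135·256 + 163 = 34723 = 0x87A3.

87A3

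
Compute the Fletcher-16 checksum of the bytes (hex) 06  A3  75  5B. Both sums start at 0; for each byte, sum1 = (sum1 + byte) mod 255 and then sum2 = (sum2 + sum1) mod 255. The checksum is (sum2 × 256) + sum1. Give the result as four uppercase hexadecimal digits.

Running sums (mod 255):
  after byte 0 (06): sum1=6, sum2=6
  after byte 1 (A3): sum1=169, sum2=175
  after byte 2 (75): sum1=31, sum2=206
  after byte 3 (5B): sum1=122, sum2=73
Checksum = sum2·256 + sum1 = 73·256 + 122 = 18810 = 0x497A.

497A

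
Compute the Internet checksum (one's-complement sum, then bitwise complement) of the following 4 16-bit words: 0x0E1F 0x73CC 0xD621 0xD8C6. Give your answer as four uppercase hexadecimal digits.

One's-complement addition (fold any carry out of bit 15 back into bit 0):
  0x0E1F + 0x73CC = 0x081EB
  0x81EB + 0xD621 = 0x1580C → wrap carry → 0x580D
  0x580D + 0xD8C6 = 0x130D3 → wrap carry → 0x30D4
One's-complement sum = 0x30D4.
Checksum = ~0x30D4 & 0xFFFF = 0xCF2B.

CF2B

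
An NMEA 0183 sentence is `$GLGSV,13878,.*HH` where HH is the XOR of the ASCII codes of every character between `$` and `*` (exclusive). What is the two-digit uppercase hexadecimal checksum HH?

XOR the ASCII codes of the payload characters:
  'G' = 0x47 → acc = 0x47
  'L' = 0x4C → acc = 0x0B
  'G' = 0x47 → acc = 0x4C
  'S' = 0x53 → acc = 0x1F
  'V' = 0x56 → acc = 0x49
  ',' = 0x2C → acc = 0x65
  '1' = 0x31 → acc = 0x54
  '3' = 0x33 → acc = 0x67
  '8' = 0x38 → acc = 0x5F
  '7' = 0x37 → acc = 0x68
  '8' = 0x38 → acc = 0x50
  ',' = 0x2C → acc = 0x7C
  '.' = 0x2E → acc = 0x52
Checksum = 0x52.

52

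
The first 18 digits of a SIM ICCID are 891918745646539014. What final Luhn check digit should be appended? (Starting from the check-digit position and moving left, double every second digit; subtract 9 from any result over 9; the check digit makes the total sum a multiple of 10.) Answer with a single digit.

Partial digits right→left: 4 1 0 9 3 5 6 4 6 5 4 7 8 1 9 1 9 8
Double every second digit counting from the check-digit position (so the 1st, 3rd, 5th, ... of the partial from the right).
  doubled (with −9 where >9): 8 0 6 3 3 8 7 9 9 → sum 53
  kept as-is: 1 9 5 4 5 7 1 1 8 → sum 41
Total = 53 + 41 = 94.
Check digit = (10 − (94 mod 10)) mod 10 = 6.

6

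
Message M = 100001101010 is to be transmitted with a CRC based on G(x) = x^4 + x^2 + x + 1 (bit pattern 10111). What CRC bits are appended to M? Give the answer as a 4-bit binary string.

0001

Append 4 zeros: 1000011010100000. Divide by 10111 (XOR where the leading bit is 1):
  pos 0: 10000 XOR 10111 = 00111
  pos 2: 11111 XOR 10111 = 01000
  pos 3: 10000 XOR 10111 = 00111
  pos 5: 11110 XOR 10111 = 01001
  pos 6: 10011 XOR 10111 = 00100
  pos 8: 10000 XOR 10111 = 00111
  pos 10: 11100 XOR 10111 = 01011
  pos 11: 10110 XOR 10111 = 00001
Remainder (last 4 bits) = 0001. This is the CRC / FCS.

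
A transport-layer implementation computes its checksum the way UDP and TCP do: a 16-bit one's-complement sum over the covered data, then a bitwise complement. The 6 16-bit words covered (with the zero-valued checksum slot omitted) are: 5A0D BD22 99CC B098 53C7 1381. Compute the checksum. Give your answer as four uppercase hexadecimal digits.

One's-complement addition (fold any carry out of bit 15 back into bit 0):
  0x5A0D + 0xBD22 = 0x1172F → wrap carry → 0x1730
  0x1730 + 0x99CC = 0x0B0FC
  0xB0FC + 0xB098 = 0x16194 → wrap carry → 0x6195
  0x6195 + 0x53C7 = 0x0B55C
  0xB55C + 0x1381 = 0x0C8DD
One's-complement sum = 0xC8DD.
Checksum = ~0xC8DD & 0xFFFF = 0x3722.

3722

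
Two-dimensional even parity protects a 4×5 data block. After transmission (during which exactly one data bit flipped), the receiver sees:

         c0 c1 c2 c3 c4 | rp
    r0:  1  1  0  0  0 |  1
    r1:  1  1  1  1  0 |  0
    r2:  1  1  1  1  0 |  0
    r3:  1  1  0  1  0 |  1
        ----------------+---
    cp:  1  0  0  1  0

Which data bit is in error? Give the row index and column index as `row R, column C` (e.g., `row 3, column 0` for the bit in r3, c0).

Recompute each row's even parity and compare to rp:
  r0: data parity 0, sent rp 1 → mismatch
  r1: data parity 0, sent rp 0 → ok
  r2: data parity 0, sent rp 0 → ok
  r3: data parity 1, sent rp 1 → ok
Recompute each column's even parity and compare to cp:
  c0: data parity 0, sent cp 1 → mismatch
  c1: data parity 0, sent cp 0 → ok
  c2: data parity 0, sent cp 0 → ok
  c3: data parity 1, sent cp 1 → ok
  c4: data parity 0, sent cp 0 → ok
Exactly one row (r0) and one column (c0) fail → the flipped bit is at their intersection.

row 0, column 0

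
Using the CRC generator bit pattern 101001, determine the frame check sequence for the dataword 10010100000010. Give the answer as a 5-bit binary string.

Append 5 zeros: 1001010000001000000. Divide by 101001 (XOR where the leading bit is 1):
  pos 0: 100101 XOR 101001 = 001100
  pos 2: 110000 XOR 101001 = 011001
  pos 3: 110010 XOR 101001 = 011011
  pos 4: 110110 XOR 101001 = 011111
  pos 5: 111110 XOR 101001 = 010111
  pos 6: 101110 XOR 101001 = 000111
  pos 9: 111100 XOR 101001 = 010101
  pos 10: 101010 XOR 101001 = 000011
Remainder (last 5 bits) = 11000. This is the CRC / FCS.

11000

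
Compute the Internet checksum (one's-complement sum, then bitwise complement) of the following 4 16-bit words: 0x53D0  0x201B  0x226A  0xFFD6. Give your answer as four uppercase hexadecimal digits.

69D3

One's-complement addition (fold any carry out of bit 15 back into bit 0):
  0x53D0 + 0x201B = 0x073EB
  0x73EB + 0x226A = 0x09655
  0x9655 + 0xFFD6 = 0x1962B → wrap carry → 0x962C
One's-complement sum = 0x962C.
Checksum = ~0x962C & 0xFFFF = 0x69D3.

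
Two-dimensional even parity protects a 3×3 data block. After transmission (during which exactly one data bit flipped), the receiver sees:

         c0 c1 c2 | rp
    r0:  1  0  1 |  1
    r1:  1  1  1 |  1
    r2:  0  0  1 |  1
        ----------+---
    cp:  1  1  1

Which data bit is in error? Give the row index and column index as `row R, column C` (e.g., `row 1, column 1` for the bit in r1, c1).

Recompute each row's even parity and compare to rp:
  r0: data parity 0, sent rp 1 → mismatch
  r1: data parity 1, sent rp 1 → ok
  r2: data parity 1, sent rp 1 → ok
Recompute each column's even parity and compare to cp:
  c0: data parity 0, sent cp 1 → mismatch
  c1: data parity 1, sent cp 1 → ok
  c2: data parity 1, sent cp 1 → ok
Exactly one row (r0) and one column (c0) fail → the flipped bit is at their intersection.

row 0, column 0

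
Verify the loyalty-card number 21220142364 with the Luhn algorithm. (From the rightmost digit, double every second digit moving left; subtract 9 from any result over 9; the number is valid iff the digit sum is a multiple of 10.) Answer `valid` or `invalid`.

From the right, keep odd positions and double even positions (subtract 9 from any doubled value over 9):
  doubled (positions 2,4,...): 3 4 2 4 2 → sum 15
  kept (positions 1,3,...): 4 3 4 0 2 2 → sum 15
Total = 30.
30 mod 10 = 0, so the number is valid.

valid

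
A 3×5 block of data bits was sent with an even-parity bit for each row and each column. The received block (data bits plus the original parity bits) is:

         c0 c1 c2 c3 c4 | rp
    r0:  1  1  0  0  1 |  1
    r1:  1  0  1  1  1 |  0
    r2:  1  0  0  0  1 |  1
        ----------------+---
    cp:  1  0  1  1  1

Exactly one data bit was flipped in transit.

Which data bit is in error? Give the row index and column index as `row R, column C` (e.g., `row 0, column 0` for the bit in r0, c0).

row 2, column 1

Recompute each row's even parity and compare to rp:
  r0: data parity 1, sent rp 1 → ok
  r1: data parity 0, sent rp 0 → ok
  r2: data parity 0, sent rp 1 → mismatch
Recompute each column's even parity and compare to cp:
  c0: data parity 1, sent cp 1 → ok
  c1: data parity 1, sent cp 0 → mismatch
  c2: data parity 1, sent cp 1 → ok
  c3: data parity 1, sent cp 1 → ok
  c4: data parity 1, sent cp 1 → ok
Exactly one row (r2) and one column (c1) fail → the flipped bit is at their intersection.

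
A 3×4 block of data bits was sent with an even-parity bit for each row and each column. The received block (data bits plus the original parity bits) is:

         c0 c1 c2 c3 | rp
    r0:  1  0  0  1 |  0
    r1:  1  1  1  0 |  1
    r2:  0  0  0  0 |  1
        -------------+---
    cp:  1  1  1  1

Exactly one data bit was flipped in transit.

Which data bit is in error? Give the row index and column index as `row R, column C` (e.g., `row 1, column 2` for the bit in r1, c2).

Recompute each row's even parity and compare to rp:
  r0: data parity 0, sent rp 0 → ok
  r1: data parity 1, sent rp 1 → ok
  r2: data parity 0, sent rp 1 → mismatch
Recompute each column's even parity and compare to cp:
  c0: data parity 0, sent cp 1 → mismatch
  c1: data parity 1, sent cp 1 → ok
  c2: data parity 1, sent cp 1 → ok
  c3: data parity 1, sent cp 1 → ok
Exactly one row (r2) and one column (c0) fail → the flipped bit is at their intersection.

row 2, column 0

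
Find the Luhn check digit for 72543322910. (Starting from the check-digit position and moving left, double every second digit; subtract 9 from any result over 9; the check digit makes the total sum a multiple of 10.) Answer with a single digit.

3

Partial digits right→left: 0 1 9 2 2 3 3 4 5 2 7
Double every second digit counting from the check-digit position (so the 1st, 3rd, 5th, ... of the partial from the right).
  doubled (with −9 where >9): 0 9 4 6 1 5 → sum 25
  kept as-is: 1 2 3 4 2 → sum 12
Total = 25 + 12 = 37.
Check digit = (10 − (37 mod 10)) mod 10 = 3.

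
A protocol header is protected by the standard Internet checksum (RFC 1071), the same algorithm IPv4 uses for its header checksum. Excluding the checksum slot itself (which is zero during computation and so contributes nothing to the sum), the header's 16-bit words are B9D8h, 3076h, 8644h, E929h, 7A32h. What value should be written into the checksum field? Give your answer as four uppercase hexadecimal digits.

One's-complement addition (fold any carry out of bit 15 back into bit 0):
  0xB9D8 + 0x3076 = 0x0EA4E
  0xEA4E + 0x8644 = 0x17092 → wrap carry → 0x7093
  0x7093 + 0xE929 = 0x159BC → wrap carry → 0x59BD
  0x59BD + 0x7A32 = 0x0D3EF
One's-complement sum = 0xD3EF.
Checksum = ~0xD3EF & 0xFFFF = 0x2C10.

2C10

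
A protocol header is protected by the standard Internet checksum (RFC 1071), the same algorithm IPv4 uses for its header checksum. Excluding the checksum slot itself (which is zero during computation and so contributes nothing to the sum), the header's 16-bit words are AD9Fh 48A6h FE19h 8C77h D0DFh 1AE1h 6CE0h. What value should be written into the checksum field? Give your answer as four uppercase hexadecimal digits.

2687

One's-complement addition (fold any carry out of bit 15 back into bit 0):
  0xAD9F + 0x48A6 = 0x0F645
  0xF645 + 0xFE19 = 0x1F45E → wrap carry → 0xF45F
  0xF45F + 0x8C77 = 0x180D6 → wrap carry → 0x80D7
  0x80D7 + 0xD0DF = 0x151B6 → wrap carry → 0x51B7
  0x51B7 + 0x1AE1 = 0x06C98
  0x6C98 + 0x6CE0 = 0x0D978
One's-complement sum = 0xD978.
Checksum = ~0xD978 & 0xFFFF = 0x2687.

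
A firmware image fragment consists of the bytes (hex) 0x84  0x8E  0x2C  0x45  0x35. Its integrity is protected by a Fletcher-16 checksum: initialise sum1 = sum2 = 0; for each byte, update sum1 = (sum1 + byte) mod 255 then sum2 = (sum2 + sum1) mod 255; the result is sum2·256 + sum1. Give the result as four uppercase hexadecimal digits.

15B9

Running sums (mod 255):
  after byte 0 (0x84): sum1=132, sum2=132
  after byte 1 (0x8E): sum1=19, sum2=151
  after byte 2 (0x2C): sum1=63, sum2=214
  after byte 3 (0x45): sum1=132, sum2=91
  after byte 4 (0x35): sum1=185, sum2=21
Checksum = sum2·256 + sum1 = 21·256 + 185 = 5561 = 0x15B9.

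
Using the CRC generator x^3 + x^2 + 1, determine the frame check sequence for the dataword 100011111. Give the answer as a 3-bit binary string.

001

Append 3 zeros: 100011111000. Divide by 1101 (XOR where the leading bit is 1):
  pos 0: 1000 XOR 1101 = 0101
  pos 1: 1011 XOR 1101 = 0110
  pos 2: 1101 XOR 1101 = 0000
  pos 6: 1110 XOR 1101 = 0011
  pos 8: 1100 XOR 1101 = 0001
Remainder (last 3 bits) = 001. This is the CRC / FCS.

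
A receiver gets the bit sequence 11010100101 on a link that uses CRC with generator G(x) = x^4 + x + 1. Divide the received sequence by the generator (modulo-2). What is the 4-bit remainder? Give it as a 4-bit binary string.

0101

Modulo-2 division of 11010100101 by 10011:
  pos 0: 11010 XOR 10011 = 01001
  pos 1: 10011 XOR 10011 = 00000
Remainder = 0101 (nonzero — an error is detected).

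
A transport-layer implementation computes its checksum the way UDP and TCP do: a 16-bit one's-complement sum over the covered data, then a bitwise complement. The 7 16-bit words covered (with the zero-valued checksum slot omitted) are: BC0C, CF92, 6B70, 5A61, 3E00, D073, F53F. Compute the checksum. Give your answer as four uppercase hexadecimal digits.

AADA

One's-complement addition (fold any carry out of bit 15 back into bit 0):
  0xBC0C + 0xCF92 = 0x18B9E → wrap carry → 0x8B9F
  0x8B9F + 0x6B70 = 0x0F70F
  0xF70F + 0x5A61 = 0x15170 → wrap carry → 0x5171
  0x5171 + 0x3E00 = 0x08F71
  0x8F71 + 0xD073 = 0x15FE4 → wrap carry → 0x5FE5
  0x5FE5 + 0xF53F = 0x15524 → wrap carry → 0x5525
One's-complement sum = 0x5525.
Checksum = ~0x5525 & 0xFFFF = 0xAADA.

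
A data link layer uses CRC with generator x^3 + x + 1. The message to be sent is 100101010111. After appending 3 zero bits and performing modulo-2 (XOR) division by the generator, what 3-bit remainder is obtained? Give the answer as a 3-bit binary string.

Append 3 zeros: 100101010111000. Divide by 1011 (XOR where the leading bit is 1):
  pos 0: 1001 XOR 1011 = 0010
  pos 2: 1001 XOR 1011 = 0010
  pos 4: 1001 XOR 1011 = 0010
  pos 6: 1001 XOR 1011 = 0010
  pos 8: 1011 XOR 1011 = 0000
Remainder (last 3 bits) = 000. This is the CRC / FCS.

000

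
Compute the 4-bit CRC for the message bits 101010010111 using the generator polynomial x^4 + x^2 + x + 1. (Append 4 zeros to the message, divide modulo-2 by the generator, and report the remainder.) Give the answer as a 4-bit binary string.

1110

Append 4 zeros: 1010100101110000. Divide by 10111 (XOR where the leading bit is 1):
  pos 0: 10101 XOR 10111 = 00010
  pos 3: 10001 XOR 10111 = 00110
  pos 5: 11001 XOR 10111 = 01110
  pos 6: 11101 XOR 10111 = 01010
  pos 7: 10101 XOR 10111 = 00010
  pos 10: 10000 XOR 10111 = 00111
Remainder (last 4 bits) = 1110. This is the CRC / FCS.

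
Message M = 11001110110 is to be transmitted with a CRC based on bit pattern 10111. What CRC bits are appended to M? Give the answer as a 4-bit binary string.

0001

Append 4 zeros: 110011101100000. Divide by 10111 (XOR where the leading bit is 1):
  pos 0: 11001 XOR 10111 = 01110
  pos 1: 11101 XOR 10111 = 01010
  pos 2: 10101 XOR 10111 = 00010
  pos 5: 10011 XOR 10111 = 00100
  pos 7: 10000 XOR 10111 = 00111
  pos 9: 11100 XOR 10111 = 01011
  pos 10: 10110 XOR 10111 = 00001
Remainder (last 4 bits) = 0001. This is the CRC / FCS.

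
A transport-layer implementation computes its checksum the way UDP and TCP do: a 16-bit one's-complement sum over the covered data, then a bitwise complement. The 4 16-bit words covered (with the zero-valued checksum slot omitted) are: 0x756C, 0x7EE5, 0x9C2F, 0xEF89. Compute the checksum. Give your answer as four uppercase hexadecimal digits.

7FF4

One's-complement addition (fold any carry out of bit 15 back into bit 0):
  0x756C + 0x7EE5 = 0x0F451
  0xF451 + 0x9C2F = 0x19080 → wrap carry → 0x9081
  0x9081 + 0xEF89 = 0x1800A → wrap carry → 0x800B
One's-complement sum = 0x800B.
Checksum = ~0x800B & 0xFFFF = 0x7FF4.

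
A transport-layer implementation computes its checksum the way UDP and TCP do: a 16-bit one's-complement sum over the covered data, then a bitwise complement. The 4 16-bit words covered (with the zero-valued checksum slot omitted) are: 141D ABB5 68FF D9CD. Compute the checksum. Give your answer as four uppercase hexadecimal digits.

FD5F

One's-complement addition (fold any carry out of bit 15 back into bit 0):
  0x141D + 0xABB5 = 0x0BFD2
  0xBFD2 + 0x68FF = 0x128D1 → wrap carry → 0x28D2
  0x28D2 + 0xD9CD = 0x1029F → wrap carry → 0x02A0
One's-complement sum = 0x02A0.
Checksum = ~0x02A0 & 0xFFFF = 0xFD5F.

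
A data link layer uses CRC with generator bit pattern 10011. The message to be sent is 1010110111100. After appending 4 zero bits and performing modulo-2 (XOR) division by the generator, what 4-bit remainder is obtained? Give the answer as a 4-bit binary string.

Append 4 zeros: 10101101111000000. Divide by 10011 (XOR where the leading bit is 1):
  pos 0: 10101 XOR 10011 = 00110
  pos 2: 11010 XOR 10011 = 01001
  pos 3: 10011 XOR 10011 = 00000
  pos 8: 11100 XOR 10011 = 01111
  pos 9: 11110 XOR 10011 = 01101
  pos 10: 11010 XOR 10011 = 01001
  pos 11: 10010 XOR 10011 = 00001
Remainder (last 4 bits) = 0010. This is the CRC / FCS.

0010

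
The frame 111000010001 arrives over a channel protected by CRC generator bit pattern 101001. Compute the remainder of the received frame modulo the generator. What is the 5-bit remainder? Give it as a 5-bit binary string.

Modulo-2 division of 111000010001 by 101001:
  pos 0: 111000 XOR 101001 = 010001
  pos 1: 100010 XOR 101001 = 001011
  pos 3: 101110 XOR 101001 = 000111
  pos 6: 111001 XOR 101001 = 010000
Remainder = 10000 (nonzero — an error is detected).

10000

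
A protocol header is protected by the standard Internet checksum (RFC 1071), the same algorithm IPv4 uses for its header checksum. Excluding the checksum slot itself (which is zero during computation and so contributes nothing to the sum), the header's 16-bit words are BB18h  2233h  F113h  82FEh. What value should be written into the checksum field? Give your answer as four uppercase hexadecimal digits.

AEA1

One's-complement addition (fold any carry out of bit 15 back into bit 0):
  0xBB18 + 0x2233 = 0x0DD4B
  0xDD4B + 0xF113 = 0x1CE5E → wrap carry → 0xCE5F
  0xCE5F + 0x82FE = 0x1515D → wrap carry → 0x515E
One's-complement sum = 0x515E.
Checksum = ~0x515E & 0xFFFF = 0xAEA1.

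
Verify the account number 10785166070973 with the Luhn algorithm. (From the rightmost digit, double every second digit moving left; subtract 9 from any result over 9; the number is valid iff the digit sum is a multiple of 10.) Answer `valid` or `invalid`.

valid

From the right, keep odd positions and double even positions (subtract 9 from any doubled value over 9):
  doubled (positions 2,4,...): 5 0 0 3 1 5 2 → sum 16
  kept (positions 1,3,...): 3 9 7 6 1 8 0 → sum 34
Total = 50.
50 mod 10 = 0, so the number is valid.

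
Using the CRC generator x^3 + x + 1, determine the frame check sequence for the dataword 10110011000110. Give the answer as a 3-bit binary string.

Append 3 zeros: 10110011000110000. Divide by 1011 (XOR where the leading bit is 1):
  pos 0: 1011 XOR 1011 = 0000
  pos 6: 1100 XOR 1011 = 0111
  pos 7: 1110 XOR 1011 = 0101
  pos 8: 1011 XOR 1011 = 0000
  pos 12: 1000 XOR 1011 = 0011
Remainder (last 3 bits) = 110. This is the CRC / FCS.

110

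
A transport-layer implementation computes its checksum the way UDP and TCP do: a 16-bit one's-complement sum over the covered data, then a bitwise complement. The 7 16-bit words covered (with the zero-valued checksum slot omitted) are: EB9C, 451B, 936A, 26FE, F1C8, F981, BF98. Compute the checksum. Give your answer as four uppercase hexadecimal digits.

69FB

One's-complement addition (fold any carry out of bit 15 back into bit 0):
  0xEB9C + 0x451B = 0x130B7 → wrap carry → 0x30B8
  0x30B8 + 0x936A = 0x0C422
  0xC422 + 0x26FE = 0x0EB20
  0xEB20 + 0xF1C8 = 0x1DCE8 → wrap carry → 0xDCE9
  0xDCE9 + 0xF981 = 0x1D66A → wrap carry → 0xD66B
  0xD66B + 0xBF98 = 0x19603 → wrap carry → 0x9604
One's-complement sum = 0x9604.
Checksum = ~0x9604 & 0xFFFF = 0x69FB.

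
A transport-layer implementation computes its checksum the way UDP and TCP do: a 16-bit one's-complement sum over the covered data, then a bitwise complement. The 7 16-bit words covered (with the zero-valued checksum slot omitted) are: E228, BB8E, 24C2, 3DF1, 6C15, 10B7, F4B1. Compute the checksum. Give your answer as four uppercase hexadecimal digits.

One's-complement addition (fold any carry out of bit 15 back into bit 0):
  0xE228 + 0xBB8E = 0x19DB6 → wrap carry → 0x9DB7
  0x9DB7 + 0x24C2 = 0x0C279
  0xC279 + 0x3DF1 = 0x1006A → wrap carry → 0x006B
  0x006B + 0x6C15 = 0x06C80
  0x6C80 + 0x10B7 = 0x07D37
  0x7D37 + 0xF4B1 = 0x171E8 → wrap carry → 0x71E9
One's-complement sum = 0x71E9.
Checksum = ~0x71E9 & 0xFFFF = 0x8E16.

8E16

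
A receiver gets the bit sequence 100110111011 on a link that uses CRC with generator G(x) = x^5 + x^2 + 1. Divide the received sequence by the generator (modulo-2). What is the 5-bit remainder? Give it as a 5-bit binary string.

00000

Modulo-2 division of 100110111011 by 100101:
  pos 0: 100110 XOR 100101 = 000011
  pos 4: 111110 XOR 100101 = 011011
  pos 5: 110111 XOR 100101 = 010010
  pos 6: 100101 XOR 100101 = 000000
Remainder = 00000 (zero — the frame passes the CRC check).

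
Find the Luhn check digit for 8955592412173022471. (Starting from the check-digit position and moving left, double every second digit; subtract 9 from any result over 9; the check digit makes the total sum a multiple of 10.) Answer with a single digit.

8

Partial digits right→left: 1 7 4 2 2 0 3 7 1 2 1 4 2 9 5 5 5 9 8
Double every second digit counting from the check-digit position (so the 1st, 3rd, 5th, ... of the partial from the right).
  doubled (with −9 where >9): 2 8 4 6 2 2 4 1 1 7 → sum 37
  kept as-is: 7 2 0 7 2 4 9 5 9 → sum 45
Total = 37 + 45 = 82.
Check digit = (10 − (82 mod 10)) mod 10 = 8.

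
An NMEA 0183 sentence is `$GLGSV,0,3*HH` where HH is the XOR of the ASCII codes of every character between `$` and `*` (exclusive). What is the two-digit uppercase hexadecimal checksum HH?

XOR the ASCII codes of the payload characters:
  'G' = 0x47 → acc = 0x47
  'L' = 0x4C → acc = 0x0B
  'G' = 0x47 → acc = 0x4C
  'S' = 0x53 → acc = 0x1F
  'V' = 0x56 → acc = 0x49
  ',' = 0x2C → acc = 0x65
  '0' = 0x30 → acc = 0x55
  ',' = 0x2C → acc = 0x79
  '3' = 0x33 → acc = 0x4A
Checksum = 0x4A.

4A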